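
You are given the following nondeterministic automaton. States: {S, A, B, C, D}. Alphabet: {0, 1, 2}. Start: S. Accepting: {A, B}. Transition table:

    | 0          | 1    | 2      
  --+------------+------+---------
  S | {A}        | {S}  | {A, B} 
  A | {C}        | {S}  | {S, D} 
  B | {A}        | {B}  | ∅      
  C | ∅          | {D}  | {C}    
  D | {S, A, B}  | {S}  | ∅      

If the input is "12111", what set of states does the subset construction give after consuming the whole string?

Start in {S}.
Read '1': S→{S}; now {S}.
Read '2': S→{A, B}; now {A, B}.
Read '1': A→{S}, B→{B}; now {S, B}.
Read '1': S→{S}, B→{B}; now {S, B}.
Read '1': S→{S}, B→{B}; now {S, B}.

{S, B}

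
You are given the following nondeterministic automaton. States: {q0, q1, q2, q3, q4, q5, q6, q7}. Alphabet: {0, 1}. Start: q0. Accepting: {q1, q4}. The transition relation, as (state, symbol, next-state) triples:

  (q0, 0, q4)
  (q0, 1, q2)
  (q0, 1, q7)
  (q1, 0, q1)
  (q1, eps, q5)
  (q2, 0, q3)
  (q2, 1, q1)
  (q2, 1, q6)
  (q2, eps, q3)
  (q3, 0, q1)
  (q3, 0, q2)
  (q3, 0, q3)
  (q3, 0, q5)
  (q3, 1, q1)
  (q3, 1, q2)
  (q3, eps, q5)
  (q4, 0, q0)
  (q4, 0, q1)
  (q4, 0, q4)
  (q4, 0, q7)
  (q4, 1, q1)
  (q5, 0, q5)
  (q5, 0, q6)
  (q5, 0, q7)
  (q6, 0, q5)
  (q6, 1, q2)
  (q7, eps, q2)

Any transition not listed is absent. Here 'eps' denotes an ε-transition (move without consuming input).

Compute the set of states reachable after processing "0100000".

{q1, q2, q3, q5, q6, q7}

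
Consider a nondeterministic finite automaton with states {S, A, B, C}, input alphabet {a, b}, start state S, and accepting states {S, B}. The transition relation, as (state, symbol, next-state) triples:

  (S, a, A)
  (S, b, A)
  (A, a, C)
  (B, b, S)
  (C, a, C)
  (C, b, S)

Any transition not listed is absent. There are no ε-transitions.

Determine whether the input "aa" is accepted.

Start in {S}.
Read 'a': {S} → {A}.
Read 'a': {A} → {C}.
The final set {C} contains no accepting state.

No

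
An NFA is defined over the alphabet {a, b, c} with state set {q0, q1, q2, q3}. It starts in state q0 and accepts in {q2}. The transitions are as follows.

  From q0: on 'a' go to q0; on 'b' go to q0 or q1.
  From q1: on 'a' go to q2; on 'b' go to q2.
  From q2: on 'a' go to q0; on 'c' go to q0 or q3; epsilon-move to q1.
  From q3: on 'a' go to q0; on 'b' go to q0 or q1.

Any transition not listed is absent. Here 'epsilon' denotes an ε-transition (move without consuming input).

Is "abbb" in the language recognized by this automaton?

Start in {q0}.
Read 'a': q0→{q0}; now {q0}.
Read 'b': q0→{q0, q1}; now {q0, q1}.
Read 'b': q0→{q0, q1}, q1→{q2}; now {q0, q1, q2}.
Read 'b': q0→{q0, q1}, q1→{q2}, q2→∅; now {q0, q1, q2}.
The final set {q0, q1, q2} contains the accepting state q2.

Yes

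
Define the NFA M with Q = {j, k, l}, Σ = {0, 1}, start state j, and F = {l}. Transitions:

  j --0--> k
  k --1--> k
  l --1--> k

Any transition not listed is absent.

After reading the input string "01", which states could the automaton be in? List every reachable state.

Start in {j}.
Read '0': {j} → {k}.
Read '1': {k} → {k}.

{k}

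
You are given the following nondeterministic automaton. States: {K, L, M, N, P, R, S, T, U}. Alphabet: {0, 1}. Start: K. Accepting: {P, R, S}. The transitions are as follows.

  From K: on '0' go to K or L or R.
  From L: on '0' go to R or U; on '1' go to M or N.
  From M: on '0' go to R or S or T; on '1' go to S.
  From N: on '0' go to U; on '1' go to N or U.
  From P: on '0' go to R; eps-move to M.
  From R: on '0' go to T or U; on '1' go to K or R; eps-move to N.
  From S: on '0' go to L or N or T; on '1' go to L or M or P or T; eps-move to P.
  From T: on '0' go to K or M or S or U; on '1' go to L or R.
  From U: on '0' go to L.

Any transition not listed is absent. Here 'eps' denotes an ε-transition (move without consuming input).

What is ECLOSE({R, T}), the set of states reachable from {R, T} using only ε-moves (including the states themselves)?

{N, R, T}

Begin with {R, T}.
ε-move R → N; add N.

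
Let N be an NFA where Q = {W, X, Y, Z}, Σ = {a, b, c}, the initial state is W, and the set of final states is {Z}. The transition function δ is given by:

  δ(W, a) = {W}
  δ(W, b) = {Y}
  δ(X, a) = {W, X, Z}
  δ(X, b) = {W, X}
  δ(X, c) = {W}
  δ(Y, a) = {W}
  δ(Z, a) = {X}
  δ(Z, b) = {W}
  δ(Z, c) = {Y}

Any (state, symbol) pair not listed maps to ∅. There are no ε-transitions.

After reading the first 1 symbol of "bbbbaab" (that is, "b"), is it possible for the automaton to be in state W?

Start in {W}.
Read 'b': W→{Y}; now {Y}.
State W is not in {Y}.

No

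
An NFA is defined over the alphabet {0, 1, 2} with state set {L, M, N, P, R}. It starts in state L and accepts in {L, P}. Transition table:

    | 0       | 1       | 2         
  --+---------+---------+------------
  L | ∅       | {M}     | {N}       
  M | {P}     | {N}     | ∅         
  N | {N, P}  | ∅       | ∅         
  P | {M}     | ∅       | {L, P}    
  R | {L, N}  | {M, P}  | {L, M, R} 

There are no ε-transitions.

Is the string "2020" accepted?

No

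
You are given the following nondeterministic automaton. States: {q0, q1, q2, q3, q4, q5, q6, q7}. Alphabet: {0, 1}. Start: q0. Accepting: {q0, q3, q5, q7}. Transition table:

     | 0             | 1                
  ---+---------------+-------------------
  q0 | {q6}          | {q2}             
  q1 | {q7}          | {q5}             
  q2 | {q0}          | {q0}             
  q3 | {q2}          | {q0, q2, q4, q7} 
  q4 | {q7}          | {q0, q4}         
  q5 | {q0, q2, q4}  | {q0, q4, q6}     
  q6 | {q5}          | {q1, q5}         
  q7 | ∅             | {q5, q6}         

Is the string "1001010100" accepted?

Start in {q0}.
Read '1': q0→{q2}; now {q2}.
Read '0': q2→{q0}; now {q0}.
Read '0': q0→{q6}; now {q6}.
Read '1': q6→{q1, q5}; now {q1, q5}.
Read '0': q1→{q7}, q5→{q0, q2, q4}; now {q0, q2, q4, q7}.
Read '1': q0→{q2}, q2→{q0}, q4→{q0, q4}, q7→{q5, q6}; now {q0, q2, q4, q5, q6}.
Read '0': q0→{q6}, q2→{q0}, q4→{q7}, q5→{q0, q2, q4}, q6→{q5}; now {q0, q2, q4, q5, q6, q7}.
Read '1': q0→{q2}, q2→{q0}, q4→{q0, q4}, q5→{q0, q4, q6}, q6→{q1, q5}, q7→{q5, q6}; now {q0, q1, q2, q4, q5, q6}.
Read '0': q0→{q6}, q1→{q7}, q2→{q0}, q4→{q7}, q5→{q0, q2, q4}, q6→{q5}; now {q0, q2, q4, q5, q6, q7}.
Read '0': q0→{q6}, q2→{q0}, q4→{q7}, q5→{q0, q2, q4}, q6→{q5}, q7→∅; now {q0, q2, q4, q5, q6, q7}.
The final set {q0, q2, q4, q5, q6, q7} contains the accepting states q0, q5, q7.

Yes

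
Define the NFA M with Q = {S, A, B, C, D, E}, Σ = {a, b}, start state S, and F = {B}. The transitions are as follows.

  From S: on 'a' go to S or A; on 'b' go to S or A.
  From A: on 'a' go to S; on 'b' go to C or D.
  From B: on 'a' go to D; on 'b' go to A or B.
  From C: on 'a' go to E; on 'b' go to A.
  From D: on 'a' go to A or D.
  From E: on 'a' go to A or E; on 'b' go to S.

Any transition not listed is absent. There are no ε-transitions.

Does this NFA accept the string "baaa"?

No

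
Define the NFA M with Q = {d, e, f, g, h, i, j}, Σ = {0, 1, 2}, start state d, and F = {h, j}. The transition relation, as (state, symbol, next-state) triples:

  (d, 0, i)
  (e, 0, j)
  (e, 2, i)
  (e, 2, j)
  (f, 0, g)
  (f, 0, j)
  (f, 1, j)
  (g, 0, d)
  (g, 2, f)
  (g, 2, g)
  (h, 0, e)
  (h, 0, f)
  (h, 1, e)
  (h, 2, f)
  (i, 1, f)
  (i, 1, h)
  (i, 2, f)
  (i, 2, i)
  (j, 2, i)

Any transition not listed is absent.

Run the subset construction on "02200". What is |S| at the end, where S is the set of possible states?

Start in {d}.
Read '0': {d} → {i}.
Read '2': {i} → {f, i}.
Read '2': {f, i} → {f, i}.
Read '0': {f, i} → {g, j}.
Read '0': {g, j} → {d}.
That set has 1 state.

1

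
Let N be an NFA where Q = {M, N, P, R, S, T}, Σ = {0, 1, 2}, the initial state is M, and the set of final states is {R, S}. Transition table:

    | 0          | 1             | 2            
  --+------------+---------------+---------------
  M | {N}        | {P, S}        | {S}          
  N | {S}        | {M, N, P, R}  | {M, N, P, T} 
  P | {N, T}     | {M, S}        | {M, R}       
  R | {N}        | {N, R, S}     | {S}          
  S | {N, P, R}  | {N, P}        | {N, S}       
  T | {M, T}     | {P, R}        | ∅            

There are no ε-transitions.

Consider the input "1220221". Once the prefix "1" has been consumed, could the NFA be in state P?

Yes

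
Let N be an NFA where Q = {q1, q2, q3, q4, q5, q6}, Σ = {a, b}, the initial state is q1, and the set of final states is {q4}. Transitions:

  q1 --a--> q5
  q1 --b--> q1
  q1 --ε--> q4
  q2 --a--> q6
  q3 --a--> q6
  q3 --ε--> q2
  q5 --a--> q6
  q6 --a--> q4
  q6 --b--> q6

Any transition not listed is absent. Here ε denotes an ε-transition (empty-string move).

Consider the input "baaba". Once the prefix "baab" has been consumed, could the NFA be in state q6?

Start: ε-closure({q1}) = {q1, q4}.
Read 'b': q1→{q1}, q4→∅; union {q1}; ε-closure = {q1, q4}.
Read 'a': q1→{q5}, q4→∅; now {q5}.
Read 'a': q5→{q6}; now {q6}.
Read 'b': q6→{q6}; now {q6}.
State q6 is in {q6}.

Yes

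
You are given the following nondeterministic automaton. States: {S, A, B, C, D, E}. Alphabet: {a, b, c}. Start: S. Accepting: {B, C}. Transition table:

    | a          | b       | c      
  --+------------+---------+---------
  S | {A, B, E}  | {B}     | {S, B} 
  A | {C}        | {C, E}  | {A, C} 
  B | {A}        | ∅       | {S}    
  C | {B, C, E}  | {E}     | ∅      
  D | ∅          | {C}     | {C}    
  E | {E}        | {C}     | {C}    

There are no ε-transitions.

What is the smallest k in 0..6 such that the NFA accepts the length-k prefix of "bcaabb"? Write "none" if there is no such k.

1

Start in {S}.
Read 'b': S→{B}; now {B}.
None of the earlier sets intersect F, but {B} does.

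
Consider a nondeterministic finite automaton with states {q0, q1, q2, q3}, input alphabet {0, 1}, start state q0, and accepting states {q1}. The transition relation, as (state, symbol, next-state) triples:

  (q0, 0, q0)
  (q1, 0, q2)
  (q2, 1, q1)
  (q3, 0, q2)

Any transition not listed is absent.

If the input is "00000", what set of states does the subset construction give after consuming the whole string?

Start in {q0}.
Read '0': {q0} → {q0}.
Read '0': {q0} → {q0}.
Read '0': {q0} → {q0}.
Read '0': {q0} → {q0}.
Read '0': {q0} → {q0}.

{q0}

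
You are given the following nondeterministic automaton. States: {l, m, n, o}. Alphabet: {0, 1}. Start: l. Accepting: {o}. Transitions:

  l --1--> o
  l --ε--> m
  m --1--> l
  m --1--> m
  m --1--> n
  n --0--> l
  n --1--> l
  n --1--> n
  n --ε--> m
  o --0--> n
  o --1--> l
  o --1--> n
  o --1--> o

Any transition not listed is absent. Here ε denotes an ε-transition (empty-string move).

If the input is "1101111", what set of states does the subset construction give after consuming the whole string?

Start: ε-closure({l}) = {l, m}.
Read '1': {l, m} → {l, m, n, o}.
Read '1': {l, m, n, o} → {l, m, n, o}.
Read '0': {l, m, n, o} → {l, m, n}.
Read '1': {l, m, n} → {l, m, n, o}.
Read '1': {l, m, n, o} → {l, m, n, o}.
Read '1': {l, m, n, o} → {l, m, n, o}.
Read '1': {l, m, n, o} → {l, m, n, o}.

{l, m, n, o}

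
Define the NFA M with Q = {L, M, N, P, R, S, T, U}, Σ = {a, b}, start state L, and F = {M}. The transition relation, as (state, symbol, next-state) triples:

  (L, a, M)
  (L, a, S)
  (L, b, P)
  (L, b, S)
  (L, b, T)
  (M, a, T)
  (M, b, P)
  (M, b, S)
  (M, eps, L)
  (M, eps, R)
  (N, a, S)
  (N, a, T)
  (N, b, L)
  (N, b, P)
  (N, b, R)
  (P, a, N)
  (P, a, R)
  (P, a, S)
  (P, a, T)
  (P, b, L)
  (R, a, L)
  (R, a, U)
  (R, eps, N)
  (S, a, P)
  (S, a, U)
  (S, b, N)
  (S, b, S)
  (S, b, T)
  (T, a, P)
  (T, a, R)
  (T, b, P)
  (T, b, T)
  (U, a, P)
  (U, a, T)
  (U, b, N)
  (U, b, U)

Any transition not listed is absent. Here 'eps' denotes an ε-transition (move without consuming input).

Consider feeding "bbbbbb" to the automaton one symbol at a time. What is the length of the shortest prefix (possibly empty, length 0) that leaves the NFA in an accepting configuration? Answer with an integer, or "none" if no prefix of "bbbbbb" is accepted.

none

Start in {L}.
Read 'b': {L} → {P, S, T}.
Read 'b': {P, S, T} → {L, N, P, S, T}.
Read 'b': {L, N, P, S, T} → {L, N, P, R, S, T}.
Read 'b': {L, N, P, R, S, T} → {L, N, P, R, S, T}.
Read 'b': {L, N, P, R, S, T} → {L, N, P, R, S, T}.
Read 'b': {L, N, P, R, S, T} → {L, N, P, R, S, T}.
No reachable set along the way intersects F.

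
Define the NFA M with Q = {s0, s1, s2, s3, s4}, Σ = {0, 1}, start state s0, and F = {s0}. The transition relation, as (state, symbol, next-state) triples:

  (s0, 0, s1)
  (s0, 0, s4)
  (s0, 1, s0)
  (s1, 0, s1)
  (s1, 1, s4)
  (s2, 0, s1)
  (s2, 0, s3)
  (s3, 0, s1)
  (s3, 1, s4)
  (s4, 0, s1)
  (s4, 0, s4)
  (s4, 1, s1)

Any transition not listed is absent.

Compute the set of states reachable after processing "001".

Start in {s0}.
Read '0': {s0} → {s1, s4}.
Read '0': {s1, s4} → {s1, s4}.
Read '1': {s1, s4} → {s1, s4}.

{s1, s4}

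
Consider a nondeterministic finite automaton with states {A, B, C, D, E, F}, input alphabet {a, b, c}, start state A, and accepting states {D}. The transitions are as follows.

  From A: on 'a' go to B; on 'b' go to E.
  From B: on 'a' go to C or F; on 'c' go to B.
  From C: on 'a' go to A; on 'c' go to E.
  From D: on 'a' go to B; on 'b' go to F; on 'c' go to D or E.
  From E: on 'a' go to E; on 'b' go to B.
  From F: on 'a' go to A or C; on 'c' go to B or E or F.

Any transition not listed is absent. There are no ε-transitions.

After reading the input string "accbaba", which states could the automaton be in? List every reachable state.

∅

Start in {A}.
Read 'a': {A} → {B}.
Read 'c': {B} → {B}.
Read 'c': {B} → {B}.
Read 'b': {B} → ∅.
The set is empty and remains empty for the remaining 3 symbols.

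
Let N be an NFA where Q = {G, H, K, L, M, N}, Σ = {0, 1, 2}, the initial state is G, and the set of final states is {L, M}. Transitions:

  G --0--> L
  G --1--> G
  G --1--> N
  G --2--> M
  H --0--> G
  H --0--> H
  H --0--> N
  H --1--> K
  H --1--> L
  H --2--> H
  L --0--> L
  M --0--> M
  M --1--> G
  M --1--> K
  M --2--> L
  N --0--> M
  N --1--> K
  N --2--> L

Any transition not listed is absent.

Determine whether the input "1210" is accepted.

Start in {G}.
Read '1': {G} → {G, N}.
Read '2': {G, N} → {L, M}.
Read '1': {L, M} → {G, K}.
Read '0': {G, K} → {L}.
The final set {L} contains the accepting state L.

Yes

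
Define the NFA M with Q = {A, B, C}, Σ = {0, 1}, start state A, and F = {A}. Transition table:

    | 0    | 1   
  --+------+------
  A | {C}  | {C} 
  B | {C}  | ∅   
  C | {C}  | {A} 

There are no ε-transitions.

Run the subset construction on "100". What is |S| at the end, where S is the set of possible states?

Start in {A}.
Read '1': A→{C}; now {C}.
Read '0': C→{C}; now {C}.
Read '0': C→{C}; now {C}.
That set has 1 state.

1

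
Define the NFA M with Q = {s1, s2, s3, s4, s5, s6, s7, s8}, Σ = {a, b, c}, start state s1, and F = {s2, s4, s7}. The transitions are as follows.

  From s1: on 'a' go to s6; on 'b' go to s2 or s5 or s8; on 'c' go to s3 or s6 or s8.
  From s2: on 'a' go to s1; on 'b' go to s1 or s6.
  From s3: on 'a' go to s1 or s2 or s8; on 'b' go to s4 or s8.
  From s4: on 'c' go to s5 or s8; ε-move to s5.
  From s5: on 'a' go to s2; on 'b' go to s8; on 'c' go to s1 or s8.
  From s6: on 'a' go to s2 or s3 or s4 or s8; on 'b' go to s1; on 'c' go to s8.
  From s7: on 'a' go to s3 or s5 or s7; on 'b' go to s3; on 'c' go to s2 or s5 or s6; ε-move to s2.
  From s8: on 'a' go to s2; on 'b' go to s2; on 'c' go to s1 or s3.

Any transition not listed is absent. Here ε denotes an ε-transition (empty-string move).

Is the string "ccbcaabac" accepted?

Start in {s1}.
Read 'c': s1→{s3, s6, s8}; now {s3, s6, s8}.
Read 'c': s3→∅, s6→{s8}, s8→{s1, s3}; now {s1, s3, s8}.
Read 'b': s1→{s2, s5, s8}, s3→{s4, s8}, s8→{s2}; now {s2, s4, s5, s8}.
Read 'c': s2→∅, s4→{s5, s8}, s5→{s1, s8}, s8→{s1, s3}; now {s1, s3, s5, s8}.
Read 'a': s1→{s6}, s3→{s1, s2, s8}, s5→{s2}, s8→{s2}; now {s1, s2, s6, s8}.
Read 'a': s1→{s6}, s2→{s1}, s6→{s2, s3, s4, s8}, s8→{s2}; union {s1, s2, s3, s4, s6, s8}; ε-closure = {s1, s2, s3, s4, s5, s6, s8}.
Read 'b': s1→{s2, s5, s8}, s2→{s1, s6}, s3→{s4, s8}, s4→∅, s5→{s8}, s6→{s1}, s8→{s2}; now {s1, s2, s4, s5, s6, s8}.
Read 'a': s1→{s6}, s2→{s1}, s4→∅, s5→{s2}, s6→{s2, s3, s4, s8}, s8→{s2}; union {s1, s2, s3, s4, s6, s8}; ε-closure = {s1, s2, s3, s4, s5, s6, s8}.
Read 'c': s1→{s3, s6, s8}, s2→∅, s3→∅, s4→{s5, s8}, s5→{s1, s8}, s6→{s8}, s8→{s1, s3}; now {s1, s3, s5, s6, s8}.
The final set {s1, s3, s5, s6, s8} contains no accepting state.

No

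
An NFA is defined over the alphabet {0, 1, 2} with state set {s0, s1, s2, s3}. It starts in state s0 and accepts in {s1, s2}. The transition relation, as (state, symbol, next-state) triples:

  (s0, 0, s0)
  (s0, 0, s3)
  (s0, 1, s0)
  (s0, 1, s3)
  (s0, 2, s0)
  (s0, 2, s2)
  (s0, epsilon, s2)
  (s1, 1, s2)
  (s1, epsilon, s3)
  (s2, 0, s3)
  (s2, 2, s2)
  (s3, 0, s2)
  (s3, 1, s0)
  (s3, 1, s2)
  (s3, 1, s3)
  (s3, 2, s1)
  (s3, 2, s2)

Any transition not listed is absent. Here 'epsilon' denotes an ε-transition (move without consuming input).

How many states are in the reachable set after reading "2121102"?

Start: ε-closure({s0}) = {s0, s2}.
Read '2': s0→{s0, s2}, s2→{s2}; now {s0, s2}.
Read '1': s0→{s0, s3}, s2→∅; union {s0, s3}; ε-closure = {s0, s2, s3}.
Read '2': s0→{s0, s2}, s2→{s2}, s3→{s1, s2}; union {s0, s1, s2}; ε-closure = {s0, s1, s2, s3}.
Read '1': s0→{s0, s3}, s1→{s2}, s2→∅, s3→{s0, s2, s3}; now {s0, s2, s3}.
Read '1': s0→{s0, s3}, s2→∅, s3→{s0, s2, s3}; now {s0, s2, s3}.
Read '0': s0→{s0, s3}, s2→{s3}, s3→{s2}; now {s0, s2, s3}.
Read '2': s0→{s0, s2}, s2→{s2}, s3→{s1, s2}; union {s0, s1, s2}; ε-closure = {s0, s1, s2, s3}.
That set has 4 states.

4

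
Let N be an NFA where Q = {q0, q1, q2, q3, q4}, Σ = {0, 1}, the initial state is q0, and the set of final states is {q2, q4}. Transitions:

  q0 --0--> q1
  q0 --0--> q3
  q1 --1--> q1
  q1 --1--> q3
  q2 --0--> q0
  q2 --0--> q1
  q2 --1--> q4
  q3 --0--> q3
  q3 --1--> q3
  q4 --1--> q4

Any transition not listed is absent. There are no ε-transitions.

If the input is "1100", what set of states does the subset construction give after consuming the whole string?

∅

Start in {q0}.
Read '1': q0→∅; now ∅.
The set is empty and remains empty for the remaining 3 symbols.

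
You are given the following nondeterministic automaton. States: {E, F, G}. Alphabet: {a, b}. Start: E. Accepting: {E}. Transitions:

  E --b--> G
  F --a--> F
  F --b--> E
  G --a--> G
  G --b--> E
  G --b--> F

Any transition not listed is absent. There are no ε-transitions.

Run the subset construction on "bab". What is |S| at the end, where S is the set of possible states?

Start in {E}.
Read 'b': {E} → {G}.
Read 'a': {G} → {G}.
Read 'b': {G} → {E, F}.
That set has 2 states.

2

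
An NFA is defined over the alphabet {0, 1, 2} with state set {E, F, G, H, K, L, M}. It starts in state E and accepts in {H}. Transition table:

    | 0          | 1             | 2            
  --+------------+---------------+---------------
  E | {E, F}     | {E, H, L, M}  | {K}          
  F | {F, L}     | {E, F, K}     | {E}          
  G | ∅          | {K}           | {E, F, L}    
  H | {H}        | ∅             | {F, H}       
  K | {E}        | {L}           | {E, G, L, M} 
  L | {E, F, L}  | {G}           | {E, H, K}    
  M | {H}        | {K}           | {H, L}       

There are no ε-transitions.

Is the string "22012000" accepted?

Yes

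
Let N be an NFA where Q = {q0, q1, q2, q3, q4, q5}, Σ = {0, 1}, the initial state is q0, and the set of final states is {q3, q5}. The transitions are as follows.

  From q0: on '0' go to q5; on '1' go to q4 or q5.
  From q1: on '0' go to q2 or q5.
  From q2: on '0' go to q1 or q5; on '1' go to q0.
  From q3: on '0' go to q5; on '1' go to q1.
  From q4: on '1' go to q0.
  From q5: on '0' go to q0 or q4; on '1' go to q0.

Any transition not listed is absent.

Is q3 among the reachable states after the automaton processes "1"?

No

Start in {q0}.
Read '1': {q0} → {q4, q5}.
State q3 is not in {q4, q5}.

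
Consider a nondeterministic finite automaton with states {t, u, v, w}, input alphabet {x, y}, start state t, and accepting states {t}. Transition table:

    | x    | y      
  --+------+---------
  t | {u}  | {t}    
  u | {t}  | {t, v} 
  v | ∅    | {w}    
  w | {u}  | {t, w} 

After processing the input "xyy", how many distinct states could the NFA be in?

2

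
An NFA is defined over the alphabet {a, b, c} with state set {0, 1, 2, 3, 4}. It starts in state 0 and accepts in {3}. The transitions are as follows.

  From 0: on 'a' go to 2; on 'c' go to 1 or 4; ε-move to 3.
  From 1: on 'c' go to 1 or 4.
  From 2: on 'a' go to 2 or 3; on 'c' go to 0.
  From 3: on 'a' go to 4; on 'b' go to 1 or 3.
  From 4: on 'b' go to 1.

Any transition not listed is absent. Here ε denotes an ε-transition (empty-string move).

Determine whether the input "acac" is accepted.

Yes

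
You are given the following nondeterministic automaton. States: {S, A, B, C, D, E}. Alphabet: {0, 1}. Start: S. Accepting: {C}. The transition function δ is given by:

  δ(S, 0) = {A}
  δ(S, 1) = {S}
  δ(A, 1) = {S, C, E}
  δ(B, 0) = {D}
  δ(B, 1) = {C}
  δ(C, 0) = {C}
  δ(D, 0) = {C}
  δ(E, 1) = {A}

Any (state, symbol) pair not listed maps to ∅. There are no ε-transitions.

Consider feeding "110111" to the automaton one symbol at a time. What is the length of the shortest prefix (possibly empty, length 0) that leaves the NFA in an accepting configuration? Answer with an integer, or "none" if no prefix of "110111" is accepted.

4

Start in {S}.
Read '1': {S} → {S}.
Read '1': {S} → {S}.
Read '0': {S} → {A}.
Read '1': {A} → {S, C, E}.
None of the earlier sets intersect F, but {S, C, E} does.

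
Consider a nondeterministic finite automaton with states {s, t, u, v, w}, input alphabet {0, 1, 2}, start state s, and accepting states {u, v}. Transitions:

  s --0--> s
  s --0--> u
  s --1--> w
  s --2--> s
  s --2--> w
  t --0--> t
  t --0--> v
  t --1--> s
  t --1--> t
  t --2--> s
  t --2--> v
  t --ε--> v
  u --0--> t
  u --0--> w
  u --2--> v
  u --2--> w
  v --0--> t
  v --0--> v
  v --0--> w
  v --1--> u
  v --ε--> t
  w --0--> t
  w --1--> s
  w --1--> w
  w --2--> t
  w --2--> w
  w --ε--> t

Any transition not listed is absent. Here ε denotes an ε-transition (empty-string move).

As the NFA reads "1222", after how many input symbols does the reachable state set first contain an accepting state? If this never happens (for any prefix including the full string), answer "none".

Start in {s}.
Read '1': {s} → {t, v, w}.
None of the earlier sets intersect F, but {t, v, w} does.

1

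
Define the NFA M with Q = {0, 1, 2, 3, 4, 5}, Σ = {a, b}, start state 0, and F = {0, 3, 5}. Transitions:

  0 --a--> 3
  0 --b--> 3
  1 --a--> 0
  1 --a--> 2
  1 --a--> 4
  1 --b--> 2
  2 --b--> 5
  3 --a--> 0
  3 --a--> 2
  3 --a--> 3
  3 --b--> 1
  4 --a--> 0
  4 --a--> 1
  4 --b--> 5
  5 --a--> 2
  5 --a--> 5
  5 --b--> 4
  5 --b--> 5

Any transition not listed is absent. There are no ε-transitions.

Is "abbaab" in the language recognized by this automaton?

No

Start in {0}.
Read 'a': 0→{3}; now {3}.
Read 'b': 3→{1}; now {1}.
Read 'b': 1→{2}; now {2}.
Read 'a': 2→∅; now ∅.
The set is empty and remains empty for the remaining 2 symbols.
The final set ∅ contains no accepting state.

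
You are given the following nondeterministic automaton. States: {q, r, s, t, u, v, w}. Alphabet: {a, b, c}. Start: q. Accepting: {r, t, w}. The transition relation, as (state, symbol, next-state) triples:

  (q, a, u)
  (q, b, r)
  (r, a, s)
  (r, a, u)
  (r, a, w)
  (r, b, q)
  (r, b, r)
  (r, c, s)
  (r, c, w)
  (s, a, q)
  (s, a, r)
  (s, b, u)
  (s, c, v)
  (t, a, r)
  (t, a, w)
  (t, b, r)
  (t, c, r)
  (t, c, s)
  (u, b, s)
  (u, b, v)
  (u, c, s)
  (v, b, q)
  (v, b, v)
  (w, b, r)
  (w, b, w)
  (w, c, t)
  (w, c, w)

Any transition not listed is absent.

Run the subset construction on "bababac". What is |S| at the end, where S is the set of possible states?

4

Start in {q}.
Read 'b': {q} → {r}.
Read 'a': {r} → {s, u, w}.
Read 'b': {s, u, w} → {r, s, u, v, w}.
Read 'a': {r, s, u, v, w} → {q, r, s, u, w}.
Read 'b': {q, r, s, u, w} → {q, r, s, u, v, w}.
Read 'a': {q, r, s, u, v, w} → {q, r, s, u, w}.
Read 'c': {q, r, s, u, w} → {s, t, v, w}.
That set has 4 states.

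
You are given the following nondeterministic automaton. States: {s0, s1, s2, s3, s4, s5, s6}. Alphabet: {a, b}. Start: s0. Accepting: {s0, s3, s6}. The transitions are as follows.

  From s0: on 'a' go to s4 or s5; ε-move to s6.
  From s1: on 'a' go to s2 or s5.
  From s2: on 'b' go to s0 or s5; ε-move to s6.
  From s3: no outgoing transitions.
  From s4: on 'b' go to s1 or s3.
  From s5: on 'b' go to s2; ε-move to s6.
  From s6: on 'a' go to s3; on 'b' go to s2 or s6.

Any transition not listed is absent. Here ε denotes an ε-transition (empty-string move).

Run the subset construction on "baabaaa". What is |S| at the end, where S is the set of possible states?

Start: ε-closure({s0}) = {s0, s6}.
Read 'b': s0→∅, s6→{s2, s6}; now {s2, s6}.
Read 'a': s2→∅, s6→{s3}; now {s3}.
Read 'a': s3→∅; now ∅.
The set is empty and remains empty for the remaining 4 symbols.
That set has 0 states.

0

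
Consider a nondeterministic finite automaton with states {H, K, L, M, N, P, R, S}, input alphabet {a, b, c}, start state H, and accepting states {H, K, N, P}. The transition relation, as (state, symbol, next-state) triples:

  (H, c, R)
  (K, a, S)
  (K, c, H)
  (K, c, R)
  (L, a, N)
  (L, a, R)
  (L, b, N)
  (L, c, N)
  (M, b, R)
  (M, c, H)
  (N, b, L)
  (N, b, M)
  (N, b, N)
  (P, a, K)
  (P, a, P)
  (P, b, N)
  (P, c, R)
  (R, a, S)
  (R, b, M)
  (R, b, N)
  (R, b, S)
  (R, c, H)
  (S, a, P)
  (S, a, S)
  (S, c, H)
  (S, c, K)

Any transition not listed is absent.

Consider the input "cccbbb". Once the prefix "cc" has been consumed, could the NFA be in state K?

No

Start in {H}.
Read 'c': {H} → {R}.
Read 'c': {R} → {H}.
State K is not in {H}.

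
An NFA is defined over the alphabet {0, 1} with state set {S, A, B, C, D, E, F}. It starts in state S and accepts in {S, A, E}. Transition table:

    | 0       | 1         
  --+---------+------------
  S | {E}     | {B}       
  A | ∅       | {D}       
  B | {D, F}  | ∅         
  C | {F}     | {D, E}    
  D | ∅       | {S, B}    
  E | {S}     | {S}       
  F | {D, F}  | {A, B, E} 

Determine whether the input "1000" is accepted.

No

Start in {S}.
Read '1': S→{B}; now {B}.
Read '0': B→{D, F}; now {D, F}.
Read '0': D→∅, F→{D, F}; now {D, F}.
Read '0': D→∅, F→{D, F}; now {D, F}.
The final set {D, F} contains no accepting state.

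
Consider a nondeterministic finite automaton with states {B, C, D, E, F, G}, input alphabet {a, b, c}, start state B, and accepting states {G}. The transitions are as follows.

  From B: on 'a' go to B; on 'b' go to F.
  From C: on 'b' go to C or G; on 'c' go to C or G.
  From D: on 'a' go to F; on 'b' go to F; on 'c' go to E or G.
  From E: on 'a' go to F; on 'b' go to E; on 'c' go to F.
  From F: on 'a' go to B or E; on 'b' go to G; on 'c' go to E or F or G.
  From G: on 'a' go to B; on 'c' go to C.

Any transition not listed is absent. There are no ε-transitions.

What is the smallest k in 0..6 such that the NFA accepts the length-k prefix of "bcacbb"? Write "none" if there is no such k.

Start in {B}.
Read 'b': B→{F}; now {F}.
Read 'c': F→{E, F, G}; now {E, F, G}.
None of the earlier sets intersect F, but {E, F, G} does.

2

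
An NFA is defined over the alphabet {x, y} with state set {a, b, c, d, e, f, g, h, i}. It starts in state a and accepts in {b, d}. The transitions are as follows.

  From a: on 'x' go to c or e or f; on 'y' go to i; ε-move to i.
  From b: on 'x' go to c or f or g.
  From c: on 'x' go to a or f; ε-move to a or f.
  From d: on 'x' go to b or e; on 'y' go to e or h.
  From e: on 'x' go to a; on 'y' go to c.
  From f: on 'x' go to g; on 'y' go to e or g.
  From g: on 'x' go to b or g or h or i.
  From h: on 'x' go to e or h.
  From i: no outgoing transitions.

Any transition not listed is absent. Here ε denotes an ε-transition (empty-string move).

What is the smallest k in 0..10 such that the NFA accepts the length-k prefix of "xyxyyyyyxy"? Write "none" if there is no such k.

Start: ε-closure({a}) = {a, i}.
Read 'x': a→{c, e, f}, i→∅; union {c, e, f}; ε-closure = {a, c, e, f, i}.
Read 'y': a→{i}, c→∅, e→{c}, f→{e, g}, i→∅; union {c, e, g, i}; ε-closure = {a, c, e, f, g, i}.
Read 'x': a→{c, e, f}, c→{a, f}, e→{a}, f→{g}, g→{b, g, h, i}, i→∅; now {a, b, c, e, f, g, h, i}.
None of the earlier sets intersect F, but {a, b, c, e, f, g, h, i} does.

3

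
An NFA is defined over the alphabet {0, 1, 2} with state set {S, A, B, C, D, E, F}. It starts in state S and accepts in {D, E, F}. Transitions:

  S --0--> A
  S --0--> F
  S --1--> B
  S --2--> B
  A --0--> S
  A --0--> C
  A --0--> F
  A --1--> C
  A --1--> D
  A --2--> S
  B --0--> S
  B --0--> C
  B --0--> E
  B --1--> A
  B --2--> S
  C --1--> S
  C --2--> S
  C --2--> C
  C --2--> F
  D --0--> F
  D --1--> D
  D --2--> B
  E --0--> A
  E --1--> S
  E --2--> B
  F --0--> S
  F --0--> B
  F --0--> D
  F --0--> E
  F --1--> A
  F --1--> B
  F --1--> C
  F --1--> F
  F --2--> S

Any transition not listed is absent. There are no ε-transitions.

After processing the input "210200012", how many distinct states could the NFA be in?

4

Start in {S}.
Read '2': {S} → {B}.
Read '1': {B} → {A}.
Read '0': {A} → {S, C, F}.
Read '2': {S, C, F} → {S, B, C, F}.
Read '0': {S, B, C, F} → {S, A, B, C, D, E, F}.
Read '0': {S, A, B, C, D, E, F} → {S, A, B, C, D, E, F}.
Read '0': {S, A, B, C, D, E, F} → {S, A, B, C, D, E, F}.
Read '1': {S, A, B, C, D, E, F} → {S, A, B, C, D, F}.
Read '2': {S, A, B, C, D, F} → {S, B, C, F}.
That set has 4 states.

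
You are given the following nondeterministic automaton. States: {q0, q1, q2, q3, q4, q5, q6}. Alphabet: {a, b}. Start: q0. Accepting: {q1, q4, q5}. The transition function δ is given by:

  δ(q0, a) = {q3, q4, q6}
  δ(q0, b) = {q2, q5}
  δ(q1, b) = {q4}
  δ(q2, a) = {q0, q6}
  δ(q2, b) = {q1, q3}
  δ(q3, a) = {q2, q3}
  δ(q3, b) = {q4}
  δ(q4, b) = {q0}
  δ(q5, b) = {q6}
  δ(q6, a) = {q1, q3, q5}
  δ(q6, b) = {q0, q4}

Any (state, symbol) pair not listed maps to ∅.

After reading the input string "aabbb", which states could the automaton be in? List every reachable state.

{q0, q2, q5}

Start in {q0}.
Read 'a': {q0} → {q3, q4, q6}.
Read 'a': {q3, q4, q6} → {q1, q2, q3, q5}.
Read 'b': {q1, q2, q3, q5} → {q1, q3, q4, q6}.
Read 'b': {q1, q3, q4, q6} → {q0, q4}.
Read 'b': {q0, q4} → {q0, q2, q5}.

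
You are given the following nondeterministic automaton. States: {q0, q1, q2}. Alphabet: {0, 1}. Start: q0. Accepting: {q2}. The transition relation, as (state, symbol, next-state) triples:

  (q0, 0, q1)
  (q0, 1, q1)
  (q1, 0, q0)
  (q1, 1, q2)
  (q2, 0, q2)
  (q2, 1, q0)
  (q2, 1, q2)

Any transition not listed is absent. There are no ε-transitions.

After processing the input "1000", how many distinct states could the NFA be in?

1

Start in {q0}.
Read '1': q0→{q1}; now {q1}.
Read '0': q1→{q0}; now {q0}.
Read '0': q0→{q1}; now {q1}.
Read '0': q1→{q0}; now {q0}.
That set has 1 state.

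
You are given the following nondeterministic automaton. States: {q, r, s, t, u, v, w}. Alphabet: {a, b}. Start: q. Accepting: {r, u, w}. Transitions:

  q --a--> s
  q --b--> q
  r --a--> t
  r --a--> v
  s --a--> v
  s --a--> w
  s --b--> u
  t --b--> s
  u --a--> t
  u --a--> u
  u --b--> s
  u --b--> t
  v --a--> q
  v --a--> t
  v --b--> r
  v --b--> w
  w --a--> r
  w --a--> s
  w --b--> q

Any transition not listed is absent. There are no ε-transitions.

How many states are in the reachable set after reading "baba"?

Start in {q}.
Read 'b': {q} → {q}.
Read 'a': {q} → {s}.
Read 'b': {s} → {u}.
Read 'a': {u} → {t, u}.
That set has 2 states.

2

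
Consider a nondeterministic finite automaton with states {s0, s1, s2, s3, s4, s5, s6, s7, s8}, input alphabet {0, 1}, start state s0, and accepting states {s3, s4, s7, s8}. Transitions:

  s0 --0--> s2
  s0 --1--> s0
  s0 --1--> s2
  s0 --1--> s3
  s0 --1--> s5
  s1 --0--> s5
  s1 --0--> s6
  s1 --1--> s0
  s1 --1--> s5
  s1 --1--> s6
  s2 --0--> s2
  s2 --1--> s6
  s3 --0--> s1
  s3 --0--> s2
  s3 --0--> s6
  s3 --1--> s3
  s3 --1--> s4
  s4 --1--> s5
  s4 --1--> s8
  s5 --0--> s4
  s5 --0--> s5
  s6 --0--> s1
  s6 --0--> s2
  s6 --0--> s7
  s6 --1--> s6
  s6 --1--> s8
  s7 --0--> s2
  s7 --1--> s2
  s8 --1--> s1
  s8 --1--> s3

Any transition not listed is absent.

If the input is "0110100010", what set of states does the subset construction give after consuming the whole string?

Start in {s0}.
Read '0': s0→{s2}; now {s2}.
Read '1': s2→{s6}; now {s6}.
Read '1': s6→{s6, s8}; now {s6, s8}.
Read '0': s6→{s1, s2, s7}, s8→∅; now {s1, s2, s7}.
Read '1': s1→{s0, s5, s6}, s2→{s6}, s7→{s2}; now {s0, s2, s5, s6}.
Read '0': s0→{s2}, s2→{s2}, s5→{s4, s5}, s6→{s1, s2, s7}; now {s1, s2, s4, s5, s7}.
Read '0': s1→{s5, s6}, s2→{s2}, s4→∅, s5→{s4, s5}, s7→{s2}; now {s2, s4, s5, s6}.
Read '0': s2→{s2}, s4→∅, s5→{s4, s5}, s6→{s1, s2, s7}; now {s1, s2, s4, s5, s7}.
Read '1': s1→{s0, s5, s6}, s2→{s6}, s4→{s5, s8}, s5→∅, s7→{s2}; now {s0, s2, s5, s6, s8}.
Read '0': s0→{s2}, s2→{s2}, s5→{s4, s5}, s6→{s1, s2, s7}, s8→∅; now {s1, s2, s4, s5, s7}.

{s1, s2, s4, s5, s7}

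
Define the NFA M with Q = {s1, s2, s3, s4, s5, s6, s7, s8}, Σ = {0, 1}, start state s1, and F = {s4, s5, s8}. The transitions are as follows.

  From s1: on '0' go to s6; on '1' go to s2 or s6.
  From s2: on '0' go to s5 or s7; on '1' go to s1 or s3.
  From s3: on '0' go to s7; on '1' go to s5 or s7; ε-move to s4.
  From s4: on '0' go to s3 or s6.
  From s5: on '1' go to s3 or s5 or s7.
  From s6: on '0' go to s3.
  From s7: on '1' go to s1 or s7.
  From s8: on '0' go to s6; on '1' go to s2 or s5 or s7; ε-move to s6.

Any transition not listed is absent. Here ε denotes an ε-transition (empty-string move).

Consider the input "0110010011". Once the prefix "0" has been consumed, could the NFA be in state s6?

Start in {s1}.
Read '0': {s1} → {s6}.
State s6 is in {s6}.

Yes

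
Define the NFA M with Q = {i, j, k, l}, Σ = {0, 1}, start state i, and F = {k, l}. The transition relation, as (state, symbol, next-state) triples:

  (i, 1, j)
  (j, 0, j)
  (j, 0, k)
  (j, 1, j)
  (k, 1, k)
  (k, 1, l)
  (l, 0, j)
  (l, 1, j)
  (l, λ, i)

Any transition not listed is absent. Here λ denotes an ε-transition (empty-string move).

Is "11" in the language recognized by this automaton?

No

Start in {i}.
Read '1': i→{j}; now {j}.
Read '1': j→{j}; now {j}.
The final set {j} contains no accepting state.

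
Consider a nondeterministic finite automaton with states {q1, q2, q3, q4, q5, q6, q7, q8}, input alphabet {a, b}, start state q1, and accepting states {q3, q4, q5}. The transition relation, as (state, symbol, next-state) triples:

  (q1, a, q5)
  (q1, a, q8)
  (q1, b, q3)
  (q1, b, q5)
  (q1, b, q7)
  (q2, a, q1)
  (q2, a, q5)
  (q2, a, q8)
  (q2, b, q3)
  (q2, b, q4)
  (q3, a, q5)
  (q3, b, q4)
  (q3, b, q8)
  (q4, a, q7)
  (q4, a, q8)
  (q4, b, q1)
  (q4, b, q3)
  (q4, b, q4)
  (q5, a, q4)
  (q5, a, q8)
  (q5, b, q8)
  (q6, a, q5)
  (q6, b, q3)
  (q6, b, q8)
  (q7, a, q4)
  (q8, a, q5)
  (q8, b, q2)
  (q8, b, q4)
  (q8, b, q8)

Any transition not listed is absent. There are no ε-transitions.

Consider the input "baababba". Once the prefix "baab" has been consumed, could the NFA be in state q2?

Yes

Start in {q1}.
Read 'b': q1→{q3, q5, q7}; now {q3, q5, q7}.
Read 'a': q3→{q5}, q5→{q4, q8}, q7→{q4}; now {q4, q5, q8}.
Read 'a': q4→{q7, q8}, q5→{q4, q8}, q8→{q5}; now {q4, q5, q7, q8}.
Read 'b': q4→{q1, q3, q4}, q5→{q8}, q7→∅, q8→{q2, q4, q8}; now {q1, q2, q3, q4, q8}.
State q2 is in {q1, q2, q3, q4, q8}.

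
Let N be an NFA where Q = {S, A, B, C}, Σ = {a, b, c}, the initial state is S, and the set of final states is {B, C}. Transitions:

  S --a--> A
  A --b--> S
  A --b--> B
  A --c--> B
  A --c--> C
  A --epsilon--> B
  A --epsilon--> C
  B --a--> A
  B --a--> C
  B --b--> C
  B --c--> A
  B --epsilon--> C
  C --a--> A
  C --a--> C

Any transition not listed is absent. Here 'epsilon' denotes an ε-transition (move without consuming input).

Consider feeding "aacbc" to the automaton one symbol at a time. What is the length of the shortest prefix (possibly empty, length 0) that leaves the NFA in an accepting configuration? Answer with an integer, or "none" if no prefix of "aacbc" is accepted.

Start in {S}.
Read 'a': S→{A}; union {A}; ε-closure = {A, B, C}.
None of the earlier sets intersect F, but {A, B, C} does.

1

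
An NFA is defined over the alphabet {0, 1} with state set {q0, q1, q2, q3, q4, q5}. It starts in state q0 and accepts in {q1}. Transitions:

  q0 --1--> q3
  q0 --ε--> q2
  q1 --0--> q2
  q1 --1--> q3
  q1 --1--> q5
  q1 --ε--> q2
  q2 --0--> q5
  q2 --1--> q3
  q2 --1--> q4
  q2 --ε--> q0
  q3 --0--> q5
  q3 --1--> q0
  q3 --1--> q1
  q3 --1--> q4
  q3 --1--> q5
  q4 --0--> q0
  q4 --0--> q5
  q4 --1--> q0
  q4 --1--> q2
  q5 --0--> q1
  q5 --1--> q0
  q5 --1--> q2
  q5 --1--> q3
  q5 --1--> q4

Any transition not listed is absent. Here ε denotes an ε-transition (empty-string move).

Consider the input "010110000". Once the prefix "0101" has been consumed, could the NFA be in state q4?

Yes

Start: ε-closure({q0}) = {q0, q2}.
Read '0': q0→∅, q2→{q5}; now {q5}.
Read '1': q5→{q0, q2, q3, q4}; now {q0, q2, q3, q4}.
Read '0': q0→∅, q2→{q5}, q3→{q5}, q4→{q0, q5}; union {q0, q5}; ε-closure = {q0, q2, q5}.
Read '1': q0→{q3}, q2→{q3, q4}, q5→{q0, q2, q3, q4}; now {q0, q2, q3, q4}.
State q4 is in {q0, q2, q3, q4}.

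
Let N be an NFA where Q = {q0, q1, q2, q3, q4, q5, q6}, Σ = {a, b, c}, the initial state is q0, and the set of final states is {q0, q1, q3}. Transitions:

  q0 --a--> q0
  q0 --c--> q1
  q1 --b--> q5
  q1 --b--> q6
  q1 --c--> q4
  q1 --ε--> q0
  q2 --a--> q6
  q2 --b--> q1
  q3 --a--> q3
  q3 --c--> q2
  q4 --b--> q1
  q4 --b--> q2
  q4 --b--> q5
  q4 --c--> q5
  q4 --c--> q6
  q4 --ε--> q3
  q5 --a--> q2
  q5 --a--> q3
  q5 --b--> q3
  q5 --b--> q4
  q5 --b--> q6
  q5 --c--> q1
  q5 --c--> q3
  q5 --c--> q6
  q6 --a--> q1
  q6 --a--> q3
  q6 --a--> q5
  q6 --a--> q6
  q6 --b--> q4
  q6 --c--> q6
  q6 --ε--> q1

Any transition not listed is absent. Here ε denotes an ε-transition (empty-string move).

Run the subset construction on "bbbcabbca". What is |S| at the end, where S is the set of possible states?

0

Start in {q0}.
Read 'b': {q0} → ∅.
The set is empty and remains empty for the remaining 8 symbols.
That set has 0 states.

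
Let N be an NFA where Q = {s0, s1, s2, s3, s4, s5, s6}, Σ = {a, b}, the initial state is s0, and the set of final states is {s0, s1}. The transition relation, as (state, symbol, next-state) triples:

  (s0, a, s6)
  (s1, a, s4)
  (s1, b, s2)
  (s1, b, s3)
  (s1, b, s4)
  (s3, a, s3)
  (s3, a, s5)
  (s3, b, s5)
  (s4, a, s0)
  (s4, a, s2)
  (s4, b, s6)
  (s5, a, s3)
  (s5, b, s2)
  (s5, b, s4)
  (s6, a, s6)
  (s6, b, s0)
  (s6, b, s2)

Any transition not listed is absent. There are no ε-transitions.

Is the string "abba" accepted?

Start in {s0}.
Read 'a': {s0} → {s6}.
Read 'b': {s6} → {s0, s2}.
Read 'b': {s0, s2} → ∅.
The set is empty and remains empty for the remaining 1 symbol.
The final set ∅ contains no accepting state.

No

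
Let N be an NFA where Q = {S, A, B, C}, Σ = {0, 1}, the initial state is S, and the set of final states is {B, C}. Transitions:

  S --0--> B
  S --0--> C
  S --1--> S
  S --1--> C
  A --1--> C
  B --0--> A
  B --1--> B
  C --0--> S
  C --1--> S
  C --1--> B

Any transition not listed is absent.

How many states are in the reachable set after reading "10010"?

4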